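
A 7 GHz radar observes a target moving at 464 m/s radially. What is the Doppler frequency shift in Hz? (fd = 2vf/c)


fd = 2 * 464 * 7000000000.0 / 3e8 = 21653.3 Hz

21653.3 Hz


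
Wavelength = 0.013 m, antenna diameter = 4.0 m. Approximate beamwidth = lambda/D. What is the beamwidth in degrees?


BW_rad = 0.013 / 4.0 = 0.00325
BW_deg = 0.19 degrees

0.19 degrees


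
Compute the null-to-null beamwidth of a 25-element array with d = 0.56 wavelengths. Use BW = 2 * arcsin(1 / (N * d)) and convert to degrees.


1/(N*d) = 1/(25*0.56) = 0.071429
BW = 2*arcsin(0.071429) = 8.2 degrees

8.2 degrees


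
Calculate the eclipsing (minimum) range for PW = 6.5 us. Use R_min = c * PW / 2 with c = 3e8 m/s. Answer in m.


R_min = 3e8 * 6.5e-6 / 2 = 975.0 m

975.0 m


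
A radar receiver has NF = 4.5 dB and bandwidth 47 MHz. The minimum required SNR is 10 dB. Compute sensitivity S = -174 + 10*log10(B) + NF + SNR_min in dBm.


10*log10(47000000.0) = 76.72
S = -174 + 76.72 + 4.5 + 10 = -82.8 dBm

-82.8 dBm


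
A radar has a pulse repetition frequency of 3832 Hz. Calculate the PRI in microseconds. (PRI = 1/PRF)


PRI = 1/3832 = 0.0002609603 s = 261.0 us

261.0 us


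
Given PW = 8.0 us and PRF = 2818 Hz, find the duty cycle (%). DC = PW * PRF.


DC = 8.0e-6 * 2818 * 100 = 2.25%

2.25%


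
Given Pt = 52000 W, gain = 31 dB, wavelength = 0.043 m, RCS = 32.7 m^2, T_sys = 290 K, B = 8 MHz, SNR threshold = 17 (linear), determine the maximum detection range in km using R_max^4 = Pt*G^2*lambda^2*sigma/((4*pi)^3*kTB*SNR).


G_lin = 10^(31/10) = 1258.925412
R^4 = 52000 * 1258.925412^2 * 0.043^2 * 32.7 / ((4*pi)^3 * 1.38e-23 * 290 * 8000000.0 * 17)
R^4 = 4.61363e18 m^4
R_max = (4.61363e18)^(1/4) = 46345.8 m = 46.3 km

46.3 km


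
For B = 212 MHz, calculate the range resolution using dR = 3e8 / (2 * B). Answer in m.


dR = 3e8 / (2 * 212000000.0) = 0.71 m

0.71 m


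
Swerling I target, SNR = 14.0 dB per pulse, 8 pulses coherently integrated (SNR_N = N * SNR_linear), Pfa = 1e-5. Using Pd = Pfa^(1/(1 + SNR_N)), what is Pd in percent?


SNR_lin = 10^(14.0/10) = 25.11886
SNR_N = 8 * 25.11886 = 200.95088
1/(1 + SNR_N) = 1/201.95088 = 0.0049517
Pd = (1e-5)^0.0049517 = 0.94459
Pd = 94.5%

94.5%


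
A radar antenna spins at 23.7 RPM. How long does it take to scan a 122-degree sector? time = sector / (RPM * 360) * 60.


t = 122 / (23.7 * 360) * 60 = 0.86 s

0.86 s


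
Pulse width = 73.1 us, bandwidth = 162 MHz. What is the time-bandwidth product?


TBP = 73.1 * 162 = 11842.2

11842.2


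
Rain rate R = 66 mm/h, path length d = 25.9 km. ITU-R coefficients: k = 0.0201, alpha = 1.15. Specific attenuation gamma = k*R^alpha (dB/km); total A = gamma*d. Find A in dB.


gamma = 0.0201 * 66^1.15 = 2.486976 dB/km
A = 2.486976 * 25.9 = 64.41 dB

64.41 dB


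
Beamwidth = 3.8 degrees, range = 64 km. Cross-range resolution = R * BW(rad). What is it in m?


BW_rad = 0.066322512
CR = 64000 * 0.066322512 = 4244.6 m

4244.6 m


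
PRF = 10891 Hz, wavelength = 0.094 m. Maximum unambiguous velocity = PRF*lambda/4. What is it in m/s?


V_ua = 10891 * 0.094 / 4 = 255.9 m/s

255.9 m/s


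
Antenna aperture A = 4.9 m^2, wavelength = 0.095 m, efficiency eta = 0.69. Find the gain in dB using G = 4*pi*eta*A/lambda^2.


G_linear = 4*pi*0.69*4.9/0.095^2 = 4707.69
G_dB = 10*log10(4707.69) = 36.7 dB

36.7 dB


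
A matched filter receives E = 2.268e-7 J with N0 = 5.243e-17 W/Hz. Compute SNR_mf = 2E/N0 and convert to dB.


SNR_lin = 2 * 2.268e-7 / 5.243e-17 = 8.652e9
SNR_dB = 10*log10(8.652e9) = 99.4 dB

99.4 dB


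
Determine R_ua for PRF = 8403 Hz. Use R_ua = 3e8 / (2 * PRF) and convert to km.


R_ua = 3e8 / (2 * 8403) = 17850.8 m = 17.9 km

17.9 km


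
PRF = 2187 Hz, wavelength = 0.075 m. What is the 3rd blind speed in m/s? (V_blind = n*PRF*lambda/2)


V_blind = 3 * 2187 * 0.075 / 2 = 246.0 m/s

246.0 m/s


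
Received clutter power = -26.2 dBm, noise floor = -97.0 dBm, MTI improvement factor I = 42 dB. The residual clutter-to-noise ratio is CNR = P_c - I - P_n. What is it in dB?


CNR = -26.2 - 42 - (-97.0) = 28.8 dB

28.8 dB


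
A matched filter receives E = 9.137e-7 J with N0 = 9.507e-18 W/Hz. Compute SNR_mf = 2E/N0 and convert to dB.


SNR_lin = 2 * 9.137e-7 / 9.507e-18 = 1.922e11
SNR_dB = 10*log10(1.922e11) = 112.8 dB

112.8 dB


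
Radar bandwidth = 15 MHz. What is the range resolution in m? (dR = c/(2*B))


dR = 3e8 / (2 * 15000000.0) = 10.0 m

10.0 m


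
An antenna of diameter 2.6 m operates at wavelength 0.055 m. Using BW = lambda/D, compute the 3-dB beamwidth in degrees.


BW_rad = 0.055 / 2.6 = 0.021154
BW_deg = 1.21 degrees

1.21 degrees


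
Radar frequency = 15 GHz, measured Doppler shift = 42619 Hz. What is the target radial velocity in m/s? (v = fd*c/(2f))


v = 42619 * 3e8 / (2 * 15000000000.0) = 426.2 m/s

426.2 m/s


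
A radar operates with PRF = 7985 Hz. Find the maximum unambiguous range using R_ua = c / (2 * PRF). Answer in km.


R_ua = 3e8 / (2 * 7985) = 18785.2 m = 18.8 km

18.8 km


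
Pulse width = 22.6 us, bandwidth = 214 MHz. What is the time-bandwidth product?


TBP = 22.6 * 214 = 4836.4

4836.4


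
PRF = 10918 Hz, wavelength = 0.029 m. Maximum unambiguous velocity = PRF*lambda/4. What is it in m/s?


V_ua = 10918 * 0.029 / 4 = 79.2 m/s

79.2 m/s


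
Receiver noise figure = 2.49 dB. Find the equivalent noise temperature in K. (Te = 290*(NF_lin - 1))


NF_lin = 10^(2.49/10) = 1.774189
Te = 290 * (1.774189 - 1) = 224.5 K

224.5 K


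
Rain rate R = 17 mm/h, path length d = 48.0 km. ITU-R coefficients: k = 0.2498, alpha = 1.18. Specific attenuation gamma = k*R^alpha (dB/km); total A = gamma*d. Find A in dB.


gamma = 0.2498 * 17^1.18 = 7.071673 dB/km
A = 7.071673 * 48.0 = 339.44 dB

339.44 dB


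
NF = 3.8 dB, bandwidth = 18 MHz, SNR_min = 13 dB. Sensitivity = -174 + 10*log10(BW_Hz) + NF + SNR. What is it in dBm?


10*log10(18000000.0) = 72.55
S = -174 + 72.55 + 3.8 + 13 = -84.6 dBm

-84.6 dBm


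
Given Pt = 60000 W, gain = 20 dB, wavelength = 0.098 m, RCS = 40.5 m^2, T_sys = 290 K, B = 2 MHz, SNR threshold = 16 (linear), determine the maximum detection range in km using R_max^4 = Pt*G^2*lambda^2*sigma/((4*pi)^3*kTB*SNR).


G_lin = 10^(20/10) = 100.0
R^4 = 60000 * 100.0^2 * 0.098^2 * 40.5 / ((4*pi)^3 * 1.38e-23 * 290 * 2000000.0 * 16)
R^4 = 9.18336e17 m^4
R_max = (9.18336e17)^(1/4) = 30956.4 m = 31.0 km

31.0 km


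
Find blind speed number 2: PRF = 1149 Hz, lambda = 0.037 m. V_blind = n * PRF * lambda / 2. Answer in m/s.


V_blind = 2 * 1149 * 0.037 / 2 = 42.5 m/s

42.5 m/s


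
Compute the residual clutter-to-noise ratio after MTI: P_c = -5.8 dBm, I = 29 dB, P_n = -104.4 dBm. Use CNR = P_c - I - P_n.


CNR = -5.8 - 29 - (-104.4) = 69.6 dB

69.6 dB


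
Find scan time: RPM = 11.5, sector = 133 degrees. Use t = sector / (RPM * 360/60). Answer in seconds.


t = 133 / (11.5 * 360) * 60 = 1.93 s

1.93 s


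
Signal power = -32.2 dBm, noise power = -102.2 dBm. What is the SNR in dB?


SNR = -32.2 - (-102.2) = 70.0 dB

70.0 dB


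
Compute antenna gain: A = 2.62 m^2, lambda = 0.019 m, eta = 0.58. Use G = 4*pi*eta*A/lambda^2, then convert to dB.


G_linear = 4*pi*0.58*2.62/0.019^2 = 52897.11
G_dB = 10*log10(52897.11) = 47.2 dB

47.2 dB


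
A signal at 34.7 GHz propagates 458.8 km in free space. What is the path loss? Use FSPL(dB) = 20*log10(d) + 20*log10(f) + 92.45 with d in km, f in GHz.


20*log10(458.8) = 53.23
20*log10(34.7) = 30.81
FSPL = 176.5 dB

176.5 dB


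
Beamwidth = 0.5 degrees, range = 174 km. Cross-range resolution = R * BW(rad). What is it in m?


BW_rad = 0.008726646
CR = 174000 * 0.008726646 = 1518.4 m

1518.4 m


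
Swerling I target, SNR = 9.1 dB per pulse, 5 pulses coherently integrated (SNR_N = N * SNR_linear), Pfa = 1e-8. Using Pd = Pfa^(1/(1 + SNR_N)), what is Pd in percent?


SNR_lin = 10^(9.1/10) = 8.12831
SNR_N = 5 * 8.12831 = 40.64155
1/(1 + SNR_N) = 1/41.64155 = 0.0240145
Pd = (1e-8)^0.0240145 = 0.64252
Pd = 64.3%

64.3%


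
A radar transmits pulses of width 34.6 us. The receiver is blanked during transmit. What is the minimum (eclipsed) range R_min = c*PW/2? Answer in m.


R_min = 3e8 * 34.6e-6 / 2 = 5190.0 m

5190.0 m


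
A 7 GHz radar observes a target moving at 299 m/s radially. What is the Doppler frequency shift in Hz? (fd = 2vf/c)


fd = 2 * 299 * 7000000000.0 / 3e8 = 13953.3 Hz

13953.3 Hz


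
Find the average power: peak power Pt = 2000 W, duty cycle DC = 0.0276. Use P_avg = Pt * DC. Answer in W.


P_avg = 2000 * 0.0276 = 55.2 W

55.2 W


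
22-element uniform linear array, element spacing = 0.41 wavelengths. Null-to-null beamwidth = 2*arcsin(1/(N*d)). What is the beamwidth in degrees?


1/(N*d) = 1/(22*0.41) = 0.110865
BW = 2*arcsin(0.110865) = 12.7 degrees

12.7 degrees


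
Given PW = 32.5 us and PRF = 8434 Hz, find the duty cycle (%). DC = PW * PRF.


DC = 32.5e-6 * 8434 * 100 = 27.41%

27.41%


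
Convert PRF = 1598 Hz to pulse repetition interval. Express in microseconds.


PRI = 1/1598 = 0.0006257822 s = 625.8 us

625.8 us


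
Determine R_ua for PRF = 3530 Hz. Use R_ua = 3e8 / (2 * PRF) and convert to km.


R_ua = 3e8 / (2 * 3530) = 42492.9 m = 42.5 km

42.5 km


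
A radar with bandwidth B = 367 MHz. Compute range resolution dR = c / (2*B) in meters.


dR = 3e8 / (2 * 367000000.0) = 0.41 m

0.41 m


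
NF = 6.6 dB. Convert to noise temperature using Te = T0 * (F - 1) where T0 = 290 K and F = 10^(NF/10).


NF_lin = 10^(6.6/10) = 4.570882
Te = 290 * (4.570882 - 1) = 1035.6 K

1035.6 K


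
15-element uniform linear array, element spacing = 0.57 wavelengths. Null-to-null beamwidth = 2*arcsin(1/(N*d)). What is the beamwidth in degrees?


1/(N*d) = 1/(15*0.57) = 0.116959
BW = 2*arcsin(0.116959) = 13.4 degrees

13.4 degrees


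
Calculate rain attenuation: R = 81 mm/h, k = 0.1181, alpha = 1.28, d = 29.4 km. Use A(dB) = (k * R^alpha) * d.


gamma = 0.1181 * 81^1.28 = 32.742416 dB/km
A = 32.742416 * 29.4 = 962.63 dB

962.63 dB


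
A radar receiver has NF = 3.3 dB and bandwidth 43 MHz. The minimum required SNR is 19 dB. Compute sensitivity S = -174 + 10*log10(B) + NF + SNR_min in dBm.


10*log10(43000000.0) = 76.33
S = -174 + 76.33 + 3.3 + 19 = -75.4 dBm

-75.4 dBm


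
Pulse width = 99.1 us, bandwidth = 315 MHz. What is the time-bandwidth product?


TBP = 99.1 * 315 = 31216.5

31216.5


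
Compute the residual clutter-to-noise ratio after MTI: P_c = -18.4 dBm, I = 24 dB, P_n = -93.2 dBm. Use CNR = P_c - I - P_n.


CNR = -18.4 - 24 - (-93.2) = 50.8 dB

50.8 dB


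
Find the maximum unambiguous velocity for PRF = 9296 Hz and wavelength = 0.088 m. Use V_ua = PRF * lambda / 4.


V_ua = 9296 * 0.088 / 4 = 204.5 m/s

204.5 m/s


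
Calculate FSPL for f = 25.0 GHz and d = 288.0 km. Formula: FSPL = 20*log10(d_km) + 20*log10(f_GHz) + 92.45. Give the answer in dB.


20*log10(288.0) = 49.19
20*log10(25.0) = 27.96
FSPL = 169.6 dB

169.6 dB


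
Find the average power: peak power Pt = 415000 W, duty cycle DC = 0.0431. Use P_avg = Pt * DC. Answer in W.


P_avg = 415000 * 0.0431 = 17886.5 W

17886.5 W


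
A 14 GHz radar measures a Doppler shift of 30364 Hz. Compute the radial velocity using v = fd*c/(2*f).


v = 30364 * 3e8 / (2 * 14000000000.0) = 325.3 m/s

325.3 m/s


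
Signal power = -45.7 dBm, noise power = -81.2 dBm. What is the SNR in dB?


SNR = -45.7 - (-81.2) = 35.5 dB

35.5 dB


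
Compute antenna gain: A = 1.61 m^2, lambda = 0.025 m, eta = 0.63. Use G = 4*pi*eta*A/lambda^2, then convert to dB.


G_linear = 4*pi*0.63*1.61/0.025^2 = 20393.71
G_dB = 10*log10(20393.71) = 43.1 dB

43.1 dB


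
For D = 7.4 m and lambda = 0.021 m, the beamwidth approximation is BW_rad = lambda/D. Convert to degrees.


BW_rad = 0.021 / 7.4 = 0.002838
BW_deg = 0.16 degrees

0.16 degrees


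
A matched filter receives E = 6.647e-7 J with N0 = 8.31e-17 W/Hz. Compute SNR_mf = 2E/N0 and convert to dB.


SNR_lin = 2 * 6.647e-7 / 8.31e-17 = 1.6e10
SNR_dB = 10*log10(1.6e10) = 102.0 dB

102.0 dB


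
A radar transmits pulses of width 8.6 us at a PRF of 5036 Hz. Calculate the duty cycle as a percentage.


DC = 8.6e-6 * 5036 * 100 = 4.33%

4.33%


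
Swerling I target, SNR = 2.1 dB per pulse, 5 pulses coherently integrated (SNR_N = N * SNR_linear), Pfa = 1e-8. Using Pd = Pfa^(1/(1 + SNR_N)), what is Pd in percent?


SNR_lin = 10^(2.1/10) = 1.62181
SNR_N = 5 * 1.62181 = 8.10905
1/(1 + SNR_N) = 1/9.10905 = 0.1097809
Pd = (1e-8)^0.1097809 = 0.13236
Pd = 13.2%

13.2%


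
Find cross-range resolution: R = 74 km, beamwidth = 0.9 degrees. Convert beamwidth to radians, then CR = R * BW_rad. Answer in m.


BW_rad = 0.015707963
CR = 74000 * 0.015707963 = 1162.4 m

1162.4 m


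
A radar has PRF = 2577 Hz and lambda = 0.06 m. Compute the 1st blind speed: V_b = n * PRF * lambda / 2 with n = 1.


V_blind = 1 * 2577 * 0.06 / 2 = 77.3 m/s

77.3 m/s


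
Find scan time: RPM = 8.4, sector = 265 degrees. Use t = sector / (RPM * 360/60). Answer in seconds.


t = 265 / (8.4 * 360) * 60 = 5.26 s

5.26 s


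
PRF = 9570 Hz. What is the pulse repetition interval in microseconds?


PRI = 1/9570 = 0.0001044932 s = 104.5 us

104.5 us


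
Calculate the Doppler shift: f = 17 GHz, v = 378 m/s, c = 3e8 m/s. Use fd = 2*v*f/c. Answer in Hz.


fd = 2 * 378 * 17000000000.0 / 3e8 = 42840.0 Hz

42840.0 Hz


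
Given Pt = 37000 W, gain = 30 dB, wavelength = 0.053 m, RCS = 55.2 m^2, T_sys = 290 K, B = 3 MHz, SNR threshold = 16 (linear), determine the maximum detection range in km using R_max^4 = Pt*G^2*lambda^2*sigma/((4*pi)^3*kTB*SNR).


G_lin = 10^(30/10) = 1000.0
R^4 = 37000 * 1000.0^2 * 0.053^2 * 55.2 / ((4*pi)^3 * 1.38e-23 * 290 * 3000000.0 * 16)
R^4 = 1.50503e19 m^4
R_max = (1.50503e19)^(1/4) = 62285.4 m = 62.3 km

62.3 km


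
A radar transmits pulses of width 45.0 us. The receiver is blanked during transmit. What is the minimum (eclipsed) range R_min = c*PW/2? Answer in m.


R_min = 3e8 * 45.0e-6 / 2 = 6750.0 m

6750.0 m


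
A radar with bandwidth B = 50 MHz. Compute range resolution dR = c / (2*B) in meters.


dR = 3e8 / (2 * 50000000.0) = 3.0 m

3.0 m


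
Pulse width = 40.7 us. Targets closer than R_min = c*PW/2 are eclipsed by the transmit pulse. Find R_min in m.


R_min = 3e8 * 40.7e-6 / 2 = 6105.0 m

6105.0 m


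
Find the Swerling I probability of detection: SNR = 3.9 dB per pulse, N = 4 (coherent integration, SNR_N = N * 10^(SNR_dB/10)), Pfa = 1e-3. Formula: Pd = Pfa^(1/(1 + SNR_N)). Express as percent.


SNR_lin = 10^(3.9/10) = 2.45471
SNR_N = 4 * 2.45471 = 9.81884
1/(1 + SNR_N) = 1/10.81884 = 0.0924314
Pd = (1e-3)^0.0924314 = 0.52809
Pd = 52.8%

52.8%


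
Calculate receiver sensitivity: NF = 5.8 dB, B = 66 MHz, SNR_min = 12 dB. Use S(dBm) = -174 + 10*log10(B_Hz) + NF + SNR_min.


10*log10(66000000.0) = 78.2
S = -174 + 78.2 + 5.8 + 12 = -78.0 dBm

-78.0 dBm


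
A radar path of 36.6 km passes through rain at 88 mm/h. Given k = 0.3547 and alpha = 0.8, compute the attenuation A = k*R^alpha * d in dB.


gamma = 0.3547 * 88^0.8 = 12.748155 dB/km
A = 12.748155 * 36.6 = 466.58 dB

466.58 dB


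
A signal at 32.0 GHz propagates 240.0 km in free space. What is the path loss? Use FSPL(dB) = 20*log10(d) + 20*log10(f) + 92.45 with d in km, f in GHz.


20*log10(240.0) = 47.6
20*log10(32.0) = 30.1
FSPL = 170.2 dB

170.2 dB


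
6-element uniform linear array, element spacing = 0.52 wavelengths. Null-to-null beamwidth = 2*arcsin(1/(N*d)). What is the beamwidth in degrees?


1/(N*d) = 1/(6*0.52) = 0.320513
BW = 2*arcsin(0.320513) = 37.4 degrees

37.4 degrees


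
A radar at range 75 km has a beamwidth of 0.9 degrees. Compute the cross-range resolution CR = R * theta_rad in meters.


BW_rad = 0.015707963
CR = 75000 * 0.015707963 = 1178.1 m

1178.1 m


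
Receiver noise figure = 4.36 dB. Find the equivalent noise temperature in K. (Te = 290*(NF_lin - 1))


NF_lin = 10^(4.36/10) = 2.728978
Te = 290 * (2.728978 - 1) = 501.4 K

501.4 K


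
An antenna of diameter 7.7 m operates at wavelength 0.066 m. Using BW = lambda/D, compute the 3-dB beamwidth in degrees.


BW_rad = 0.066 / 7.7 = 0.008571
BW_deg = 0.49 degrees

0.49 degrees


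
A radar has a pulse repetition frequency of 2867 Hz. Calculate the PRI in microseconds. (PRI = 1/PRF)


PRI = 1/2867 = 0.0003487967 s = 348.8 us

348.8 us


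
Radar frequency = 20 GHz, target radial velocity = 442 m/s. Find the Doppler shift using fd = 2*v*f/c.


fd = 2 * 442 * 20000000000.0 / 3e8 = 58933.3 Hz

58933.3 Hz


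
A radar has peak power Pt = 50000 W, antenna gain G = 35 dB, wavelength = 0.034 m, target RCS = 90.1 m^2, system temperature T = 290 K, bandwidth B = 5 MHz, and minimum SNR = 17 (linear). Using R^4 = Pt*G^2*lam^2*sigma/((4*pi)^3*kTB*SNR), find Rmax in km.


G_lin = 10^(35/10) = 3162.27766
R^4 = 50000 * 3162.27766^2 * 0.034^2 * 90.1 / ((4*pi)^3 * 1.38e-23 * 290 * 5000000.0 * 17)
R^4 = 7.71484e19 m^4
R_max = (7.71484e19)^(1/4) = 93719.9 m = 93.7 km

93.7 km


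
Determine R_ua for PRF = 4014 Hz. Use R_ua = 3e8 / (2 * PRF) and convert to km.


R_ua = 3e8 / (2 * 4014) = 37369.2 m = 37.4 km

37.4 km


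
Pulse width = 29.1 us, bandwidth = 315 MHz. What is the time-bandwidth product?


TBP = 29.1 * 315 = 9166.5

9166.5


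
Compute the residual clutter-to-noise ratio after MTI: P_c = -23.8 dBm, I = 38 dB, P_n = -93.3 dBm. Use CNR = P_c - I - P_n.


CNR = -23.8 - 38 - (-93.3) = 31.5 dB

31.5 dB


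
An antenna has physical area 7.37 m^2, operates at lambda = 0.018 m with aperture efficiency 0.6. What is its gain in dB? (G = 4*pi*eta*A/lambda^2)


G_linear = 4*pi*0.6*7.37/0.018^2 = 171507.69
G_dB = 10*log10(171507.69) = 52.3 dB

52.3 dB


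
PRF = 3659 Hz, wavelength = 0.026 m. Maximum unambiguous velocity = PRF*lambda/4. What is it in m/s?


V_ua = 3659 * 0.026 / 4 = 23.8 m/s

23.8 m/s


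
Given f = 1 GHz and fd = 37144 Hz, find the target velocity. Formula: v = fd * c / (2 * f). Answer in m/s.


v = 37144 * 3e8 / (2 * 1000000000.0) = 5571.6 m/s

5571.6 m/s


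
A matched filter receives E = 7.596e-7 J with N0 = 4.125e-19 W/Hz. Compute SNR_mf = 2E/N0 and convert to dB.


SNR_lin = 2 * 7.596e-7 / 4.125e-19 = 3.683e12
SNR_dB = 10*log10(3.683e12) = 125.7 dB

125.7 dB


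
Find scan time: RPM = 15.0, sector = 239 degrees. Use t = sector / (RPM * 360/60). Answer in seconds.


t = 239 / (15.0 * 360) * 60 = 2.66 s

2.66 s


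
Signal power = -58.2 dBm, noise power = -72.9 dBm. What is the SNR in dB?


SNR = -58.2 - (-72.9) = 14.7 dB

14.7 dB


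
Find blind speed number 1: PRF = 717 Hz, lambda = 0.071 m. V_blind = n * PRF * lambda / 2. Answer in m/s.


V_blind = 1 * 717 * 0.071 / 2 = 25.5 m/s

25.5 m/s


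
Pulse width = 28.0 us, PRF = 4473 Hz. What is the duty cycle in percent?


DC = 28.0e-6 * 4473 * 100 = 12.52%

12.52%


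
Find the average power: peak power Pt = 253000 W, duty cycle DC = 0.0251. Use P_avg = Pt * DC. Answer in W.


P_avg = 253000 * 0.0251 = 6350.3 W

6350.3 W


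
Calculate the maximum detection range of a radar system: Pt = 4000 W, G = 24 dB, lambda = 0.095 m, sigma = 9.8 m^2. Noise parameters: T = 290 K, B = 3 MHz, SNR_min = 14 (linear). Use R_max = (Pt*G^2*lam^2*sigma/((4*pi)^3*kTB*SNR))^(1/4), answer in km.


G_lin = 10^(24/10) = 251.188643
R^4 = 4000 * 251.188643^2 * 0.095^2 * 9.8 / ((4*pi)^3 * 1.38e-23 * 290 * 3000000.0 * 14)
R^4 = 6.69233e16 m^4
R_max = (6.69233e16)^(1/4) = 16084.0 m = 16.1 km

16.1 km


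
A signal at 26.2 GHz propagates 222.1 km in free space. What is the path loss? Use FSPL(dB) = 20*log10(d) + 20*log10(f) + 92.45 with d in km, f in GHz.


20*log10(222.1) = 46.93
20*log10(26.2) = 28.37
FSPL = 167.7 dB

167.7 dB


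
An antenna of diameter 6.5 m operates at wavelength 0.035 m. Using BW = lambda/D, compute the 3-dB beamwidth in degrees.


BW_rad = 0.035 / 6.5 = 0.005385
BW_deg = 0.31 degrees

0.31 degrees


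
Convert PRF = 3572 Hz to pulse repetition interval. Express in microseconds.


PRI = 1/3572 = 0.0002799552 s = 280.0 us

280.0 us


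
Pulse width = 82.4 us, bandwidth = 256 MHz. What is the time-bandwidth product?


TBP = 82.4 * 256 = 21094.4

21094.4


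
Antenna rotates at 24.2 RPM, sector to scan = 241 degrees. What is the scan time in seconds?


t = 241 / (24.2 * 360) * 60 = 1.66 s

1.66 s


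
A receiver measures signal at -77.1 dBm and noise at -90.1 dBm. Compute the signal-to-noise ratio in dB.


SNR = -77.1 - (-90.1) = 13.0 dB

13.0 dB


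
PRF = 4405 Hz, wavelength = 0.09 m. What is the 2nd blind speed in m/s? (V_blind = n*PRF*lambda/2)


V_blind = 2 * 4405 * 0.09 / 2 = 396.5 m/s

396.5 m/s


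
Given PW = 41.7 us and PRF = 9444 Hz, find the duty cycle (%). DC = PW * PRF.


DC = 41.7e-6 * 9444 * 100 = 39.38%

39.38%


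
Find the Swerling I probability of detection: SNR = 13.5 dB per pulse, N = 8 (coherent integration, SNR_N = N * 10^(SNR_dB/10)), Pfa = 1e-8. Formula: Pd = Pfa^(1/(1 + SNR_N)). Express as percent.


SNR_lin = 10^(13.5/10) = 22.38721
SNR_N = 8 * 22.38721 = 179.09768
1/(1 + SNR_N) = 1/180.09768 = 0.0055525
Pd = (1e-8)^0.0055525 = 0.90278
Pd = 90.3%

90.3%


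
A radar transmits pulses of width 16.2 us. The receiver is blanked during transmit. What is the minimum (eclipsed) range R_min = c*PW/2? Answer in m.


R_min = 3e8 * 16.2e-6 / 2 = 2430.0 m

2430.0 m


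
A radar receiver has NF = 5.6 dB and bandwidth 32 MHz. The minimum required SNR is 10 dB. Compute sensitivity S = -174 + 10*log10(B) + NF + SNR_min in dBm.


10*log10(32000000.0) = 75.05
S = -174 + 75.05 + 5.6 + 10 = -83.3 dBm

-83.3 dBm


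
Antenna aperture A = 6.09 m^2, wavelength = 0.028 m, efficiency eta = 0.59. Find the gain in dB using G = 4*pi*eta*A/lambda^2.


G_linear = 4*pi*0.59*6.09/0.028^2 = 57592.13
G_dB = 10*log10(57592.13) = 47.6 dB

47.6 dB


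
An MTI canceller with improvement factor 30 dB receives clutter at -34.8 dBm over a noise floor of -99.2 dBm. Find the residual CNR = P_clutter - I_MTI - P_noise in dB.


CNR = -34.8 - 30 - (-99.2) = 34.4 dB

34.4 dB


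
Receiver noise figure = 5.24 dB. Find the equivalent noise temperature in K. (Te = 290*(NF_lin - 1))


NF_lin = 10^(5.24/10) = 3.34195
Te = 290 * (3.34195 - 1) = 679.2 K

679.2 K


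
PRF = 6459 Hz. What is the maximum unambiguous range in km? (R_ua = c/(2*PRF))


R_ua = 3e8 / (2 * 6459) = 23223.4 m = 23.2 km

23.2 km


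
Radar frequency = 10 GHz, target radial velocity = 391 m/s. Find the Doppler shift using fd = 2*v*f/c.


fd = 2 * 391 * 10000000000.0 / 3e8 = 26066.7 Hz

26066.7 Hz


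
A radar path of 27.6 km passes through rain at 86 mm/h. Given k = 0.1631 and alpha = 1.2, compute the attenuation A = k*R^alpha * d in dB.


gamma = 0.1631 * 86^1.2 = 34.1863 dB/km
A = 34.1863 * 27.6 = 943.54 dB

943.54 dB


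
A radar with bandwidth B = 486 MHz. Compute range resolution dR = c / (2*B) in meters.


dR = 3e8 / (2 * 486000000.0) = 0.31 m

0.31 m


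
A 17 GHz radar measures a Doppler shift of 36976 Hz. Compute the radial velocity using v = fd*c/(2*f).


v = 36976 * 3e8 / (2 * 17000000000.0) = 326.3 m/s

326.3 m/s


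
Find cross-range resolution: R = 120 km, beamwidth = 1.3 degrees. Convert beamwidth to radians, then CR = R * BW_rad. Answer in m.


BW_rad = 0.02268928
CR = 120000 * 0.02268928 = 2722.7 m

2722.7 m


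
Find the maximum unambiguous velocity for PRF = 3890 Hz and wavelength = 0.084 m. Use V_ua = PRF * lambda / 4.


V_ua = 3890 * 0.084 / 4 = 81.7 m/s

81.7 m/s


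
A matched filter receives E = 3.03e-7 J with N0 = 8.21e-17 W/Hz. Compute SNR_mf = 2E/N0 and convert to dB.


SNR_lin = 2 * 3.03e-7 / 8.21e-17 = 7.381e9
SNR_dB = 10*log10(7.381e9) = 98.7 dB

98.7 dB


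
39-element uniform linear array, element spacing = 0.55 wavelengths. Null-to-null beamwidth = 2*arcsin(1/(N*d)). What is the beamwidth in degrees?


1/(N*d) = 1/(39*0.55) = 0.04662
BW = 2*arcsin(0.04662) = 5.3 degrees

5.3 degrees


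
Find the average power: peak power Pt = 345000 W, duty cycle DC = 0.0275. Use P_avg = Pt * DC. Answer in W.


P_avg = 345000 * 0.0275 = 9487.5 W

9487.5 W


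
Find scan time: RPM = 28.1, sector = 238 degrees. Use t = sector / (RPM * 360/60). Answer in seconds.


t = 238 / (28.1 * 360) * 60 = 1.41 s

1.41 s


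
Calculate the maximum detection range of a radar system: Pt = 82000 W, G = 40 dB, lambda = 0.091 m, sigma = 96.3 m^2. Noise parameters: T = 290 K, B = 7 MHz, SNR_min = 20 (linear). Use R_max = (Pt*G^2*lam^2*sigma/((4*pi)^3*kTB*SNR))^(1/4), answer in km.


G_lin = 10^(40/10) = 10000.0
R^4 = 82000 * 10000.0^2 * 0.091^2 * 96.3 / ((4*pi)^3 * 1.38e-23 * 290 * 7000000.0 * 20)
R^4 = 5.8815e21 m^4
R_max = (5.8815e21)^(1/4) = 276931.3 m = 276.9 km

276.9 km


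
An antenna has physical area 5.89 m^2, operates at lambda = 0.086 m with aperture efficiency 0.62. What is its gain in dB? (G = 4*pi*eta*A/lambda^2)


G_linear = 4*pi*0.62*5.89/0.086^2 = 6204.69
G_dB = 10*log10(6204.69) = 37.9 dB

37.9 dB


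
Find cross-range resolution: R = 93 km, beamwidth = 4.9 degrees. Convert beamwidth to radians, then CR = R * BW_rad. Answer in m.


BW_rad = 0.085521133
CR = 93000 * 0.085521133 = 7953.5 m

7953.5 m


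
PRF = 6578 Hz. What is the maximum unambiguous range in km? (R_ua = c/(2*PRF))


R_ua = 3e8 / (2 * 6578) = 22803.3 m = 22.8 km

22.8 km


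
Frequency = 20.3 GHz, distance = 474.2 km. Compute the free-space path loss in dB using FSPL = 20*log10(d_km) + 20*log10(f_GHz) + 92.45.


20*log10(474.2) = 53.52
20*log10(20.3) = 26.15
FSPL = 172.1 dB

172.1 dB


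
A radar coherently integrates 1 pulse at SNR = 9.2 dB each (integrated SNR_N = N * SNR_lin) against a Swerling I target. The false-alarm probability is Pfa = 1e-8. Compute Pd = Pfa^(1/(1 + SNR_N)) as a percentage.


SNR_lin = 10^(9.2/10) = 8.31764
SNR_N = 1 * 8.31764 = 8.31764
1/(1 + SNR_N) = 1/9.31764 = 0.1073233
Pd = (1e-8)^0.1073233 = 0.13849
Pd = 13.8%

13.8%


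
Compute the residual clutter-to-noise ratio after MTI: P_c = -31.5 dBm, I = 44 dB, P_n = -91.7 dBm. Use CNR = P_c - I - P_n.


CNR = -31.5 - 44 - (-91.7) = 16.2 dB

16.2 dB


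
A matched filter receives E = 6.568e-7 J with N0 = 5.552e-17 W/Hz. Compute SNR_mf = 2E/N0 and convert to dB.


SNR_lin = 2 * 6.568e-7 / 5.552e-17 = 2.366e10
SNR_dB = 10*log10(2.366e10) = 103.7 dB

103.7 dB


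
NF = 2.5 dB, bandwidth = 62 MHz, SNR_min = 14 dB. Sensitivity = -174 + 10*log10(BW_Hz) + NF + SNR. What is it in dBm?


10*log10(62000000.0) = 77.92
S = -174 + 77.92 + 2.5 + 14 = -79.6 dBm

-79.6 dBm


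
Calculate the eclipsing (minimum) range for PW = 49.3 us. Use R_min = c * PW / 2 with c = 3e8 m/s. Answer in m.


R_min = 3e8 * 49.3e-6 / 2 = 7395.0 m

7395.0 m


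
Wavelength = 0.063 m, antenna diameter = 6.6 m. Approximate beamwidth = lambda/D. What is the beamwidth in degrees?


BW_rad = 0.063 / 6.6 = 0.009545
BW_deg = 0.55 degrees

0.55 degrees


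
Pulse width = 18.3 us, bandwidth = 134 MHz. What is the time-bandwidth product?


TBP = 18.3 * 134 = 2452.2

2452.2


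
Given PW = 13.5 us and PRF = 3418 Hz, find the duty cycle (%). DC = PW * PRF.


DC = 13.5e-6 * 3418 * 100 = 4.61%

4.61%


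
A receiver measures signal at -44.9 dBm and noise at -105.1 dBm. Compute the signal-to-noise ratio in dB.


SNR = -44.9 - (-105.1) = 60.2 dB

60.2 dB


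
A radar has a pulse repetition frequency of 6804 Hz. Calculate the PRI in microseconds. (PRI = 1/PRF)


PRI = 1/6804 = 0.0001469724 s = 147.0 us

147.0 us


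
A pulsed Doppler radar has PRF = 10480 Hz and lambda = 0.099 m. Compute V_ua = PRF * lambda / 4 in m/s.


V_ua = 10480 * 0.099 / 4 = 259.4 m/s

259.4 m/s


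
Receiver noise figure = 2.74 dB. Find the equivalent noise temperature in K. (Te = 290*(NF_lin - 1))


NF_lin = 10^(2.74/10) = 1.879317
Te = 290 * (1.879317 - 1) = 255.0 K

255.0 K


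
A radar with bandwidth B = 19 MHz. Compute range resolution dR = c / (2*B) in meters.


dR = 3e8 / (2 * 19000000.0) = 7.89 m

7.89 m


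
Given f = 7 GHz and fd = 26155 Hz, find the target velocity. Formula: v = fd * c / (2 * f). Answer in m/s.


v = 26155 * 3e8 / (2 * 7000000000.0) = 560.5 m/s

560.5 m/s


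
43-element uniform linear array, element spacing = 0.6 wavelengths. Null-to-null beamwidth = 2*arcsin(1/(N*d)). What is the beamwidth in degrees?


1/(N*d) = 1/(43*0.6) = 0.03876
BW = 2*arcsin(0.03876) = 4.4 degrees

4.4 degrees


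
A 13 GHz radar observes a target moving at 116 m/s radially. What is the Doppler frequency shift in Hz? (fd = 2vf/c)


fd = 2 * 116 * 13000000000.0 / 3e8 = 10053.3 Hz

10053.3 Hz


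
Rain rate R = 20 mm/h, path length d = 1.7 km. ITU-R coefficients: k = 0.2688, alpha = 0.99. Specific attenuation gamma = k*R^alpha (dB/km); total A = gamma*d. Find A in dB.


gamma = 0.2688 * 20^0.99 = 5.217338 dB/km
A = 5.217338 * 1.7 = 8.87 dB

8.87 dB


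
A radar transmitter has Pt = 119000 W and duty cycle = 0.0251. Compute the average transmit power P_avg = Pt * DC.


P_avg = 119000 * 0.0251 = 2986.9 W

2986.9 W


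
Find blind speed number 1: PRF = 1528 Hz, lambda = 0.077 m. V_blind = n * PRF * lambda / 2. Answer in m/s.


V_blind = 1 * 1528 * 0.077 / 2 = 58.8 m/s

58.8 m/s


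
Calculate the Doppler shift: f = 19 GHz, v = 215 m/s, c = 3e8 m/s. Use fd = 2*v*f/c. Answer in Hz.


fd = 2 * 215 * 19000000000.0 / 3e8 = 27233.3 Hz

27233.3 Hz


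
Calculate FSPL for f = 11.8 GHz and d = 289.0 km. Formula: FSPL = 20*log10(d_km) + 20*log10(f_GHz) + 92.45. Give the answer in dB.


20*log10(289.0) = 49.22
20*log10(11.8) = 21.44
FSPL = 163.1 dB

163.1 dB


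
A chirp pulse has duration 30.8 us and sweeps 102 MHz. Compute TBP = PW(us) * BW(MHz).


TBP = 30.8 * 102 = 3141.6

3141.6


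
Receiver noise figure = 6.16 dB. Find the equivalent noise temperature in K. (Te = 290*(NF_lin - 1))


NF_lin = 10^(6.16/10) = 4.130475
Te = 290 * (4.130475 - 1) = 907.8 K

907.8 K


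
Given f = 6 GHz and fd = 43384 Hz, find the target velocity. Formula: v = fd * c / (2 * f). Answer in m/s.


v = 43384 * 3e8 / (2 * 6000000000.0) = 1084.6 m/s

1084.6 m/s


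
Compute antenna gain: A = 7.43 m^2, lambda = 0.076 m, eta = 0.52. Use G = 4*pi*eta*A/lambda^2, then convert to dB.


G_linear = 4*pi*0.52*7.43/0.076^2 = 8405.72
G_dB = 10*log10(8405.72) = 39.2 dB

39.2 dB


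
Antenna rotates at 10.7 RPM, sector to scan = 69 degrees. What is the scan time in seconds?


t = 69 / (10.7 * 360) * 60 = 1.07 s

1.07 s


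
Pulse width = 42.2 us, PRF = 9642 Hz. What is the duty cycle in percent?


DC = 42.2e-6 * 9642 * 100 = 40.69%

40.69%


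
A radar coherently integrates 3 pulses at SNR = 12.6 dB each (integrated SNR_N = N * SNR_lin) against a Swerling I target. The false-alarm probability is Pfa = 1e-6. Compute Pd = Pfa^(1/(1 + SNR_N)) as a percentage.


SNR_lin = 10^(12.6/10) = 18.19701
SNR_N = 3 * 18.19701 = 54.59103
1/(1 + SNR_N) = 1/55.59103 = 0.0179885
Pd = (1e-6)^0.0179885 = 0.77995
Pd = 78.0%

78.0%


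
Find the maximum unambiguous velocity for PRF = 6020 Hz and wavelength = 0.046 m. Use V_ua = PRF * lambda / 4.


V_ua = 6020 * 0.046 / 4 = 69.2 m/s

69.2 m/s


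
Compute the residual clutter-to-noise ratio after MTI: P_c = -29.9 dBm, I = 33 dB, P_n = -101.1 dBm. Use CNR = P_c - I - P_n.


CNR = -29.9 - 33 - (-101.1) = 38.2 dB

38.2 dB


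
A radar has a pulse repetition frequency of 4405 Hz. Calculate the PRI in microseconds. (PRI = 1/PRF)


PRI = 1/4405 = 0.0002270148 s = 227.0 us

227.0 us


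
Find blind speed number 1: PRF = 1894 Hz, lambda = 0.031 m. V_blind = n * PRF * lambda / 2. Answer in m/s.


V_blind = 1 * 1894 * 0.031 / 2 = 29.4 m/s

29.4 m/s


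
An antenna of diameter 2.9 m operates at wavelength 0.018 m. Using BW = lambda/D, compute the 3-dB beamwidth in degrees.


BW_rad = 0.018 / 2.9 = 0.006207
BW_deg = 0.36 degrees

0.36 degrees


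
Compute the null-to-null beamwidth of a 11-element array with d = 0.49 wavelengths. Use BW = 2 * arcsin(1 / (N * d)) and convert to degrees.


1/(N*d) = 1/(11*0.49) = 0.185529
BW = 2*arcsin(0.185529) = 21.4 degrees

21.4 degrees


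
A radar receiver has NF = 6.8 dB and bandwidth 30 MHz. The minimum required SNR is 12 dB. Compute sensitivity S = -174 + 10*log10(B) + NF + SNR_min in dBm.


10*log10(30000000.0) = 74.77
S = -174 + 74.77 + 6.8 + 12 = -80.4 dBm

-80.4 dBm


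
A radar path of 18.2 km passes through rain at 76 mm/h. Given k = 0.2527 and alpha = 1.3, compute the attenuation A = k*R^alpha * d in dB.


gamma = 0.2527 * 76^1.3 = 70.414632 dB/km
A = 70.414632 * 18.2 = 1281.55 dB

1281.55 dB


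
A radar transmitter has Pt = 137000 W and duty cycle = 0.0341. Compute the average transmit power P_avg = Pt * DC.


P_avg = 137000 * 0.0341 = 4671.7 W

4671.7 W


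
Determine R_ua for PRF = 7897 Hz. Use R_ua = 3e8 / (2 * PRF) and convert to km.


R_ua = 3e8 / (2 * 7897) = 18994.6 m = 19.0 km

19.0 km


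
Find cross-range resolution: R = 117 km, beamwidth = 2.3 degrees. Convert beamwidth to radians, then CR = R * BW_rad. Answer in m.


BW_rad = 0.040142573
CR = 117000 * 0.040142573 = 4696.7 m

4696.7 m


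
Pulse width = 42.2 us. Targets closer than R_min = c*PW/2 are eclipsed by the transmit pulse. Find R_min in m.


R_min = 3e8 * 42.2e-6 / 2 = 6330.0 m

6330.0 m


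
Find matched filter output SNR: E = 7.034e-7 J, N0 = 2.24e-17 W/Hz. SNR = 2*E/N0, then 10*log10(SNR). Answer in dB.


SNR_lin = 2 * 7.034e-7 / 2.24e-17 = 6.28e10
SNR_dB = 10*log10(6.28e10) = 108.0 dB

108.0 dB


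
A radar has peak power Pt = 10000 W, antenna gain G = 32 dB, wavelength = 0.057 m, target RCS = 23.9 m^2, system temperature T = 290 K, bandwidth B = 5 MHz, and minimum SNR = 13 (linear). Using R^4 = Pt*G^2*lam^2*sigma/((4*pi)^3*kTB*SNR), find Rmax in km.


G_lin = 10^(32/10) = 1584.893192
R^4 = 10000 * 1584.893192^2 * 0.057^2 * 23.9 / ((4*pi)^3 * 1.38e-23 * 290 * 5000000.0 * 13)
R^4 = 3.77857e18 m^4
R_max = (3.77857e18)^(1/4) = 44089.2 m = 44.1 km

44.1 km


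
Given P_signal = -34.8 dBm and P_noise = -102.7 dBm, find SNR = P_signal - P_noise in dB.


SNR = -34.8 - (-102.7) = 67.9 dB

67.9 dB


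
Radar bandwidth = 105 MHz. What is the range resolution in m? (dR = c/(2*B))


dR = 3e8 / (2 * 105000000.0) = 1.43 m

1.43 m


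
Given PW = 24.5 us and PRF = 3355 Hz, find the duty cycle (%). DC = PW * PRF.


DC = 24.5e-6 * 3355 * 100 = 8.22%

8.22%


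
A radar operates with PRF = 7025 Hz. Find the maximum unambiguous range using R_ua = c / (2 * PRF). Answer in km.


R_ua = 3e8 / (2 * 7025) = 21352.3 m = 21.4 km

21.4 km


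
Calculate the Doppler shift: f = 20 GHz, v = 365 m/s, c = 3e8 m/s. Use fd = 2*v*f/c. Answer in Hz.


fd = 2 * 365 * 20000000000.0 / 3e8 = 48666.7 Hz

48666.7 Hz


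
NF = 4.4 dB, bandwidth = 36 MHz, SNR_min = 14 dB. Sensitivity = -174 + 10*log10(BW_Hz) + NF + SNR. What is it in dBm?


10*log10(36000000.0) = 75.56
S = -174 + 75.56 + 4.4 + 14 = -80.0 dBm

-80.0 dBm


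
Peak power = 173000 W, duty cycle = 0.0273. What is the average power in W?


P_avg = 173000 * 0.0273 = 4722.9 W

4722.9 W


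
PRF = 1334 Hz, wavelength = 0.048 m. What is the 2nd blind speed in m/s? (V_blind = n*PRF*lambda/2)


V_blind = 2 * 1334 * 0.048 / 2 = 64.0 m/s

64.0 m/s


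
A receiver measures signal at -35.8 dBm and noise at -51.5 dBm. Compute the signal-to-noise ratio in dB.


SNR = -35.8 - (-51.5) = 15.7 dB

15.7 dB


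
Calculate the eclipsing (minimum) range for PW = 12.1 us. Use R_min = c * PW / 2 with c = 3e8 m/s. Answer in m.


R_min = 3e8 * 12.1e-6 / 2 = 1815.0 m

1815.0 m


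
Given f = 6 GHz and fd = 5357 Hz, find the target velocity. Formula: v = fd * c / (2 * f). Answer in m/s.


v = 5357 * 3e8 / (2 * 6000000000.0) = 133.9 m/s

133.9 m/s


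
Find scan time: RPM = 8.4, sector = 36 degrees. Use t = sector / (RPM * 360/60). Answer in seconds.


t = 36 / (8.4 * 360) * 60 = 0.71 s

0.71 s


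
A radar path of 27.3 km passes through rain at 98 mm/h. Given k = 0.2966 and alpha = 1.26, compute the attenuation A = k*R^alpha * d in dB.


gamma = 0.2966 * 98^1.26 = 95.744978 dB/km
A = 95.744978 * 27.3 = 2613.84 dB

2613.84 dB


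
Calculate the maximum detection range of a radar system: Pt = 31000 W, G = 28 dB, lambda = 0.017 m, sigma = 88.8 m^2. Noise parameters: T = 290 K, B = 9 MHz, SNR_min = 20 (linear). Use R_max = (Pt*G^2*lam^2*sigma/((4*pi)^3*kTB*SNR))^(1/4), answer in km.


G_lin = 10^(28/10) = 630.957344
R^4 = 31000 * 630.957344^2 * 0.017^2 * 88.8 / ((4*pi)^3 * 1.38e-23 * 290 * 9000000.0 * 20)
R^4 = 2.21561e17 m^4
R_max = (2.21561e17)^(1/4) = 21695.7 m = 21.7 km

21.7 km


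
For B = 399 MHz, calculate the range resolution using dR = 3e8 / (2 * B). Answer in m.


dR = 3e8 / (2 * 399000000.0) = 0.38 m

0.38 m


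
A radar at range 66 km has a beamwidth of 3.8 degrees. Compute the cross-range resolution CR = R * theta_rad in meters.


BW_rad = 0.066322512
CR = 66000 * 0.066322512 = 4377.3 m

4377.3 m


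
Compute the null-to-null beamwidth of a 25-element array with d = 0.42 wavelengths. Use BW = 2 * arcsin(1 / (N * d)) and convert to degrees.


1/(N*d) = 1/(25*0.42) = 0.095238
BW = 2*arcsin(0.095238) = 10.9 degrees

10.9 degrees


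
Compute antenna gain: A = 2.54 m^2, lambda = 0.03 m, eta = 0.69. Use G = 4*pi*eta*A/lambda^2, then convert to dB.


G_linear = 4*pi*0.69*2.54/0.03^2 = 24470.91
G_dB = 10*log10(24470.91) = 43.9 dB

43.9 dB


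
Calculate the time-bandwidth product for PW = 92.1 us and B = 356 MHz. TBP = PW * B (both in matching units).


TBP = 92.1 * 356 = 32787.6

32787.6


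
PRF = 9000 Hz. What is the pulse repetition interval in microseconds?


PRI = 1/9000 = 0.0001111111 s = 111.1 us

111.1 us


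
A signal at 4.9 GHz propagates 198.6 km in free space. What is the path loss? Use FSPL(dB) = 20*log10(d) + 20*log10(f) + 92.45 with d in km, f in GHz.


20*log10(198.6) = 45.96
20*log10(4.9) = 13.8
FSPL = 152.2 dB

152.2 dB


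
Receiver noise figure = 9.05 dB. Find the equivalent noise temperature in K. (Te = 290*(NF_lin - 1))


NF_lin = 10^(9.05/10) = 8.035261
Te = 290 * (8.035261 - 1) = 2040.2 K

2040.2 K


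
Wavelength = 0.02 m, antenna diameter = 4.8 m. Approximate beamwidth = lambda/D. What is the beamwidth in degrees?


BW_rad = 0.02 / 4.8 = 0.004167
BW_deg = 0.24 degrees

0.24 degrees


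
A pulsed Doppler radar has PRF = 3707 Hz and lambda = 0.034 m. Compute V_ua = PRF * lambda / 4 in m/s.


V_ua = 3707 * 0.034 / 4 = 31.5 m/s

31.5 m/s


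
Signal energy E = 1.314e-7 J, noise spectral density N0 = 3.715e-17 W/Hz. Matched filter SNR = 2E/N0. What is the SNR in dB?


SNR_lin = 2 * 1.314e-7 / 3.715e-17 = 7.074e9
SNR_dB = 10*log10(7.074e9) = 98.5 dB

98.5 dB


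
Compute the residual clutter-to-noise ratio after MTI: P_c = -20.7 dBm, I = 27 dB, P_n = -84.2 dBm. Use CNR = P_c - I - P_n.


CNR = -20.7 - 27 - (-84.2) = 36.5 dB

36.5 dB


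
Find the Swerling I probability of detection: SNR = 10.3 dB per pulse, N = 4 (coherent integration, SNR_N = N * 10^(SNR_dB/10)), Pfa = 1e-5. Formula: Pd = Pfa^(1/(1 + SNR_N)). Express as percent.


SNR_lin = 10^(10.3/10) = 10.71519
SNR_N = 4 * 10.71519 = 42.86076
1/(1 + SNR_N) = 1/43.86076 = 0.0227994
Pd = (1e-5)^0.0227994 = 0.76914
Pd = 76.9%

76.9%


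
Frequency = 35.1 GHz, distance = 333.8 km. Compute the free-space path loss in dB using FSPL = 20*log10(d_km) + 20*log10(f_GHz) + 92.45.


20*log10(333.8) = 50.47
20*log10(35.1) = 30.91
FSPL = 173.8 dB

173.8 dB
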